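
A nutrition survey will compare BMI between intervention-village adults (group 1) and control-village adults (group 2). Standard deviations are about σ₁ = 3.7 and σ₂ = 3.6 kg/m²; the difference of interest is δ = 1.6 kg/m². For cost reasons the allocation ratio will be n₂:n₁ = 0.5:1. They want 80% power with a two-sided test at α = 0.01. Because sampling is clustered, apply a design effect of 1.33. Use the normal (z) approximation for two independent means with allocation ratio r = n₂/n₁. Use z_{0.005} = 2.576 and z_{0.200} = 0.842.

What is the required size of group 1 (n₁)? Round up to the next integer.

n₁ = (z_{α/2} + z_β)² · (σ₁² + σ₂²/r) / δ²
   = (2.576 + 0.842)² · (3.7² + 3.6²/0.5) / 1.6²
   = 11.6827 · (13.69 + 25.92) / 2.56
   = 11.6827 · 39.61 / 2.56
   = 180.76
Design effect: 1.33 × 180.76 = 240.41.
Round up → n₁ = 241; n₂ = r·n₁ = 0.5 × 241 = 121.

n₁ = 241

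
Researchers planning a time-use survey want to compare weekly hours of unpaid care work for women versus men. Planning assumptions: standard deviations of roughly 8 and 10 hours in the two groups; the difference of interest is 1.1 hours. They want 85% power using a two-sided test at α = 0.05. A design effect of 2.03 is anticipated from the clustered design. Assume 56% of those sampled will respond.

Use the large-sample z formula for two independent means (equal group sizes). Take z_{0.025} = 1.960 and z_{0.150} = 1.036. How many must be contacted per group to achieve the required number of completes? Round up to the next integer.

n = (z_{α/2} + z_β)² · (σ₁² + σ₂²) / δ²
  = (1.960 + 1.036)² · (8² + 10² = 164) / 1.1²
  = 8.9760 · 164 / 1.21
  = 1216.58
Design effect: 2.03 × 1216.58 = 2469.67.
Adjust for 56% response: 2469.67 / 0.56 = 4410.12.
Round up → n = 4411 per group.

n = 4411 per group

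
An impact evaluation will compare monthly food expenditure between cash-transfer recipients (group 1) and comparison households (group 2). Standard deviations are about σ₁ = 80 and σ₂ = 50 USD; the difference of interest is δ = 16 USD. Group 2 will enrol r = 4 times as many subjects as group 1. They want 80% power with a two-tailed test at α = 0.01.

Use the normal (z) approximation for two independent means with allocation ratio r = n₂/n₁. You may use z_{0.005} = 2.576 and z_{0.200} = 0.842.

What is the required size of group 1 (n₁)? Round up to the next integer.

n₁ = (z_{α/2} + z_β)² · (σ₁² + σ₂²/r) / δ²
   = (2.576 + 0.842)² · (80² + 50²/4) / 16²
   = 11.6827 · (6400 + 625) / 256
   = 11.6827 · 7025 / 256
   = 320.59
Round up → n₁ = 321; n₂ = r·n₁ = 4 × 321 = 1284.

n₁ = 321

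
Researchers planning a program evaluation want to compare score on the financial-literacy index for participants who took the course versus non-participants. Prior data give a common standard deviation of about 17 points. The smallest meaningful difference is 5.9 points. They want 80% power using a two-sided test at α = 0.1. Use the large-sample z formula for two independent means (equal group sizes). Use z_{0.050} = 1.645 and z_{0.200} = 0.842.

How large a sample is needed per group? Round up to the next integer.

n = 103 per group

n = (z_{α/2} + z_β)² · (σ₁² + σ₂²) / δ²
  = (1.645 + 0.842)² · (2·17² = 578) / 5.9²
  = 6.1852 · 578 / 34.81
  = 102.70
Round up → n = 103 per group.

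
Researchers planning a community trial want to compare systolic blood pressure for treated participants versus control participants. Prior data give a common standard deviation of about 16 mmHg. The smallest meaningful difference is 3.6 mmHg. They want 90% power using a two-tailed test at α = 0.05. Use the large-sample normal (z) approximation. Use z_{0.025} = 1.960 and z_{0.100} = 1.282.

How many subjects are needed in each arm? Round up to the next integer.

n = (z_{α/2} + z_β)² · (σ₁² + σ₂²) / δ²
  = (1.960 + 1.282)² · (2·16² = 512) / 3.6²
  = 10.5106 · 512 / 12.96
  = 415.23
Round up → n = 416 per group.

n = 416 per group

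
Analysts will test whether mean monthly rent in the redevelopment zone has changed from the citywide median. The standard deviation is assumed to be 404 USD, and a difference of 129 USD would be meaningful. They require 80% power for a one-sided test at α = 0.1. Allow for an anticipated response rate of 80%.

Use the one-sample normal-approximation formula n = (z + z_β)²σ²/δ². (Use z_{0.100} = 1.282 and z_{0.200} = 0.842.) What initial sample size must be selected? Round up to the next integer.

n = 56

n = (z_α + z_β)² · σ² / δ²
  = (1.282 + 0.842)² · 404² / 129²
  = 4.5114 · 163216 / 16641
  = 44.25
Adjust for 80% response: 44.25 / 0.80 = 55.31.
Round up → n = 56.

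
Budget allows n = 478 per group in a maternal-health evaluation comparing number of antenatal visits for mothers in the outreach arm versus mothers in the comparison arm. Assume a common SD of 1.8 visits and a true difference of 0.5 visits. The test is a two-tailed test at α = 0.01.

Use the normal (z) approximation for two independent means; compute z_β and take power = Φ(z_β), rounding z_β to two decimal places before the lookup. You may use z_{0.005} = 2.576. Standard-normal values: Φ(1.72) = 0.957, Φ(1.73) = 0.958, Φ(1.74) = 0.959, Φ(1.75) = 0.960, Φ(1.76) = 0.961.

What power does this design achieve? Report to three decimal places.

z_β = δ·√(n/(σ₁²+σ₂²)) − z_{α/2}
    = 0.5 · √(478/6.48) − 2.576
    = 0.5 · 8.58868 − 2.576
    = 4.2943 − 2.576 = 1.7183 → 1.72
Power = Φ(1.72) = 0.957.

Power ≈ 0.957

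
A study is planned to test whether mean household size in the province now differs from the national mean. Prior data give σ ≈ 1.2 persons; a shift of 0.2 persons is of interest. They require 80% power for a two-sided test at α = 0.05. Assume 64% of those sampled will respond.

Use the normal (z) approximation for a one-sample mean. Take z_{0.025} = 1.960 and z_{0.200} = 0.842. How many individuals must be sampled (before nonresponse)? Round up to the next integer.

n = 442

n = (z_{α/2} + z_β)² · σ² / δ²
  = (1.960 + 0.842)² · 1.2² / 0.2²
  = 7.8512 · 1.44 / 0.04
  = 282.64
Adjust for 64% response: 282.64 / 0.64 = 441.63.
Round up → n = 442.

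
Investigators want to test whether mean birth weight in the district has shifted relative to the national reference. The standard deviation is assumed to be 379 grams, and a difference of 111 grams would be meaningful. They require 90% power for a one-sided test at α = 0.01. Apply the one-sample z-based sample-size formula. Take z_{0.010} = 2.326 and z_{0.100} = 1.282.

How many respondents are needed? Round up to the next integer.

n = 152

n = (z_α + z_β)² · σ² / δ²
  = (2.326 + 1.282)² · 379² / 111²
  = 13.0177 · 143641 / 12321
  = 151.76
Round up → n = 152.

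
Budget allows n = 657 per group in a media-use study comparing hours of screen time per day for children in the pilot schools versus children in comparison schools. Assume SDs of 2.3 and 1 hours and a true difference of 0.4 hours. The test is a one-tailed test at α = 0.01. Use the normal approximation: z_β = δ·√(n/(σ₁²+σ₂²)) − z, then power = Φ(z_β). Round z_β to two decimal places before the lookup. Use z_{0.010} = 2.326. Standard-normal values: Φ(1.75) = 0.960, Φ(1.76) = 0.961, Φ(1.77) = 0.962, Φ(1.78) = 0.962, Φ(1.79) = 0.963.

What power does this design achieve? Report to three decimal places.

z_β = δ·√(n/(σ₁²+σ₂²)) − z_α
    = 0.4 · √(657/6.29) − 2.326
    = 0.4 · 10.22015 − 2.326
    = 4.0881 − 2.326 = 1.7621 → 1.76
Power = Φ(1.76) = 0.961.

Power ≈ 0.961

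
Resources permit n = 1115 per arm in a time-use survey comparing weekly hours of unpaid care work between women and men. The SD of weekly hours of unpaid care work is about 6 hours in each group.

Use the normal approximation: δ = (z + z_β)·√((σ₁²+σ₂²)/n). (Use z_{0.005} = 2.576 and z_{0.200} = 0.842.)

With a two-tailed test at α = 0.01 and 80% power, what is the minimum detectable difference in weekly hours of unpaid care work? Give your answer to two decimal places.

δ = (z_{α/2} + z_β) · √((σ₁²+σ₂²)/n)
  = (2.576 + 0.842) · √(72/1115)
  = 3.418 · √0.06457
  = 3.418 · 0.2541
  = 0.8686

Minimum detectable difference ≈ 0.87 hours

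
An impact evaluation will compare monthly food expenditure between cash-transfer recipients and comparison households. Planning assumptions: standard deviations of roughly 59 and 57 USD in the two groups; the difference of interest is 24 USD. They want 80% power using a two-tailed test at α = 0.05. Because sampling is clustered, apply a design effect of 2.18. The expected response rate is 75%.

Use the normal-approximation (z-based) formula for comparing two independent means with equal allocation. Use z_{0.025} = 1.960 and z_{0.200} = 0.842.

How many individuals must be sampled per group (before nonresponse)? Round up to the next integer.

n = (z_{α/2} + z_β)² · (σ₁² + σ₂²) / δ²
  = (1.960 + 0.842)² · (59² + 57² = 6730) / 24²
  = 7.8512 · 6730 / 576
  = 91.73
Design effect: 2.18 × 91.73 = 199.98.
Adjust for 75% response: 199.98 / 0.75 = 266.64.
Round up → n = 267 per group.

n = 267 per group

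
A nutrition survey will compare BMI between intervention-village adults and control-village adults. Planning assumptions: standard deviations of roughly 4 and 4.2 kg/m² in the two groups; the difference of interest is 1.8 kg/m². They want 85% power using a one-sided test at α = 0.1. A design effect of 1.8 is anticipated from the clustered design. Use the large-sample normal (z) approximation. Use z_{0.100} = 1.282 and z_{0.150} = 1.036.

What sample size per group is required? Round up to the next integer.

n = 101 per group

n = (z_α + z_β)² · (σ₁² + σ₂²) / δ²
  = (1.282 + 1.036)² · (4² + 4.2² = 33.64) / 1.8²
  = 5.3731 · 33.64 / 3.24
  = 55.79
Design effect: 1.8 × 55.79 = 100.42.
Round up → n = 101 per group.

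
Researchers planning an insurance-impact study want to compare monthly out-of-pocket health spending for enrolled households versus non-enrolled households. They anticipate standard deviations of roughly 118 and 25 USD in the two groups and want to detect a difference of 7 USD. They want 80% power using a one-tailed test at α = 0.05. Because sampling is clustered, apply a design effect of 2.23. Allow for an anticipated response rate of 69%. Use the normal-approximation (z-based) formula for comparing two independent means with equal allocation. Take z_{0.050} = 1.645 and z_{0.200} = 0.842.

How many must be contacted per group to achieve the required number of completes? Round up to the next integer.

n = 5936 per group

n = (z_α + z_β)² · (σ₁² + σ₂²) / δ²
  = (1.645 + 0.842)² · (118² + 25² = 14549) / 7²
  = 6.1852 · 14549 / 49
  = 1836.49
Design effect: 2.23 × 1836.49 = 4095.37.
Adjust for 69% response: 4095.37 / 0.69 = 5935.32.
Round up → n = 5936 per group.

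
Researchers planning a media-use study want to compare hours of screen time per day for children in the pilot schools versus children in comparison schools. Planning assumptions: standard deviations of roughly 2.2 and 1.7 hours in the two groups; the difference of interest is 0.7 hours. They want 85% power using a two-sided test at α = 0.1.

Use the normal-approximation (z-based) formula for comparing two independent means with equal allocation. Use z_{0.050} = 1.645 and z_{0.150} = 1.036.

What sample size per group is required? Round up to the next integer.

n = (z_{α/2} + z_β)² · (σ₁² + σ₂²) / δ²
  = (1.645 + 1.036)² · (2.2² + 1.7² = 7.73) / 0.7²
  = 7.1878 · 7.73 / 0.49
  = 113.39
Round up → n = 114 per group.

n = 114 per group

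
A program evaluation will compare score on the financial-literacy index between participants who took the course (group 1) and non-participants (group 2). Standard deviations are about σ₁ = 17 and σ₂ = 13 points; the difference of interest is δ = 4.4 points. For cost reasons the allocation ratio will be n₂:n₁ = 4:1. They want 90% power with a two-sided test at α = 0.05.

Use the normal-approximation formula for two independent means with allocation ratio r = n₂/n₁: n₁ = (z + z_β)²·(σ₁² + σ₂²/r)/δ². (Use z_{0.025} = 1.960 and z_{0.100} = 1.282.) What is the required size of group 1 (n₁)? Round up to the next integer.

n₁ = 180

n₁ = (z_{α/2} + z_β)² · (σ₁² + σ₂²/r) / δ²
   = (1.960 + 1.282)² · (17² + 13²/4) / 4.4²
   = 10.5106 · (289 + 42.25) / 19.36
   = 10.5106 · 331.25 / 19.36
   = 179.84
Round up → n₁ = 180; n₂ = r·n₁ = 4 × 180 = 720.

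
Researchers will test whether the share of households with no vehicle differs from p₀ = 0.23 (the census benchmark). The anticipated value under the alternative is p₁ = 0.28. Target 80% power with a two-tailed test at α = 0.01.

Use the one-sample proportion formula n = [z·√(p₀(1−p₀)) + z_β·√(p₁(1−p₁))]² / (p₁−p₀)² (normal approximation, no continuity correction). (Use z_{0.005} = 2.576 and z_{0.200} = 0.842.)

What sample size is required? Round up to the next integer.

n = [z_{α/2}·√(p₀q₀) + z_β·√(p₁q₁)]² / (p₁ − p₀)²
  = [2.576·√(0.23·0.77) + 0.842·√(0.28·0.72)]² / (0.05)²
  = [2.576·0.4208 + 0.842·0.4490]² / 0.0025
  = [1.4621]² / 0.0025
  = 855.12
Round up → n = 856.

n = 856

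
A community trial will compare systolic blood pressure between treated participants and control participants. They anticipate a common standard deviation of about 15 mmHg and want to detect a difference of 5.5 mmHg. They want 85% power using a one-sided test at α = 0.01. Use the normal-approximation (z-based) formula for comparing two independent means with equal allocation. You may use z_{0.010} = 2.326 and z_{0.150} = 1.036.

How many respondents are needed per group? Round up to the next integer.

n = 169 per group

n = (z_α + z_β)² · (σ₁² + σ₂²) / δ²
  = (2.326 + 1.036)² · (2·15² = 450) / 5.5²
  = 11.3030 · 450 / 30.25
  = 168.14
Round up → n = 169 per group.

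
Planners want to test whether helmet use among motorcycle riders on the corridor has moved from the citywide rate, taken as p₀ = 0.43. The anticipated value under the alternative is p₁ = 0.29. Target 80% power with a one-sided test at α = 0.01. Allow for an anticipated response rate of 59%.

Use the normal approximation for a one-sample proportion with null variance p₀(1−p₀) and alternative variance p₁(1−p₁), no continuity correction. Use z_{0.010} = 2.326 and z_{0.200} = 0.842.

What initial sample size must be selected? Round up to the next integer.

n = 204

n = [z_α·√(p₀q₀) + z_β·√(p₁q₁)]² / (p₁ − p₀)²
  = [2.326·√(0.43·0.57) + 0.842·√(0.29·0.71)]² / (-0.14)²
  = [2.326·0.4951 + 0.842·0.4538]² / 0.0196
  = [1.5336]² / 0.0196
  = 120.00
Adjust for 59% response: 120.00 / 0.59 = 203.39.
Round up → n = 204.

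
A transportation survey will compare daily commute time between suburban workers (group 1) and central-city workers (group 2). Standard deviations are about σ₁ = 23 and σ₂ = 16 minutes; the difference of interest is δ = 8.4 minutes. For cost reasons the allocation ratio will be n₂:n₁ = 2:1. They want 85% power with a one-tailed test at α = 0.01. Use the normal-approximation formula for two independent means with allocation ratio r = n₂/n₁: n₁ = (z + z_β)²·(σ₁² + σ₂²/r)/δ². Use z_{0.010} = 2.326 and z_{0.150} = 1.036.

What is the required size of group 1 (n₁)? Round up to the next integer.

n₁ = (z_α + z_β)² · (σ₁² + σ₂²/r) / δ²
   = (2.326 + 1.036)² · (23² + 16²/2) / 8.4²
   = 11.3030 · (529 + 128) / 70.56
   = 11.3030 · 657 / 70.56
   = 105.25
Round up → n₁ = 106; n₂ = r·n₁ = 2 × 106 = 212.

n₁ = 106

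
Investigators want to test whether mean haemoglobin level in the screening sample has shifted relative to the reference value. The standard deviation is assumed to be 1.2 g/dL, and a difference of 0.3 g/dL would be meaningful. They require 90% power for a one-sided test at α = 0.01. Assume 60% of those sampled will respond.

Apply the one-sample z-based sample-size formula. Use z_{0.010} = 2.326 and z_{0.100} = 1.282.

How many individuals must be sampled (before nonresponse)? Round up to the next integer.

n = (z_α + z_β)² · σ² / δ²
  = (2.326 + 1.282)² · 1.2² / 0.3²
  = 13.0177 · 1.44 / 0.09
  = 208.28
Adjust for 60% response: 208.28 / 0.60 = 347.14.
Round up → n = 348.

n = 348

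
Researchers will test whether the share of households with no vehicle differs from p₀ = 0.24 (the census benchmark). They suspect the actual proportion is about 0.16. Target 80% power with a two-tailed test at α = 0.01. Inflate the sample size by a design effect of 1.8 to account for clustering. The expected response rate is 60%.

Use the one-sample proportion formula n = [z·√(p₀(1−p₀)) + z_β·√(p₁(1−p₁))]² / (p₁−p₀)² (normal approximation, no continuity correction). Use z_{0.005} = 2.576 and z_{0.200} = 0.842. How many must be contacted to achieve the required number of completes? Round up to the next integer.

n = [z_{α/2}·√(p₀q₀) + z_β·√(p₁q₁)]² / (p₁ − p₀)²
  = [2.576·√(0.24·0.76) + 0.842·√(0.16·0.84)]² / (-0.08)²
  = [2.576·0.4271 + 0.842·0.3666]² / 0.0064
  = [1.4088]² / 0.0064
  = 310.13
Design effect: 1.8 × 310.13 = 558.24.
Adjust for 60% response: 558.24 / 0.60 = 930.40.
Round up → n = 931.

n = 931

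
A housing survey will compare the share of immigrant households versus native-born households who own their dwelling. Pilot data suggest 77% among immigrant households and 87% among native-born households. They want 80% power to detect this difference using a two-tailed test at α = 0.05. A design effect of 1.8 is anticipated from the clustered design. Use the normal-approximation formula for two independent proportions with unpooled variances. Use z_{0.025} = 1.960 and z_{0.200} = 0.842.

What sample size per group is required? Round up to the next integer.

n = 411 per group

n = (z_{α/2} + z_β)² · [p₁(1−p₁) + p₂(1−p₂)] / (p₁ − p₂)²
  = (1.960 + 0.842)² · (0.77·0.23 + 0.87·0.13) / (-0.10)²
  = (2.802)² · (0.1771 + 0.1131) / 0.0100
  = 7.8512 · 0.2902 / 0.0100
  = 227.84
Design effect: 1.8 × 227.84 = 410.12.
Round up → n = 411 per group.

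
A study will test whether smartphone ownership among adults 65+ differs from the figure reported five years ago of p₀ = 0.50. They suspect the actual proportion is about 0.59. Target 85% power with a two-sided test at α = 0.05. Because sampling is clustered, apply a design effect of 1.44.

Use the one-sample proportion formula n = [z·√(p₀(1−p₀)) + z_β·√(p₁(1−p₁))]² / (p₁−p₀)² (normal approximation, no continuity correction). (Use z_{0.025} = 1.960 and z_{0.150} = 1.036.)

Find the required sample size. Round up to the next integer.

n = 395

n = [z_{α/2}·√(p₀q₀) + z_β·√(p₁q₁)]² / (p₁ − p₀)²
  = [1.960·√(0.50·0.50) + 1.036·√(0.59·0.41)]² / (0.09)²
  = [1.960·0.5000 + 1.036·0.4918]² / 0.0081
  = [1.4895]² / 0.0081
  = 273.92
Design effect: 1.44 × 273.92 = 394.44.
Round up → n = 395.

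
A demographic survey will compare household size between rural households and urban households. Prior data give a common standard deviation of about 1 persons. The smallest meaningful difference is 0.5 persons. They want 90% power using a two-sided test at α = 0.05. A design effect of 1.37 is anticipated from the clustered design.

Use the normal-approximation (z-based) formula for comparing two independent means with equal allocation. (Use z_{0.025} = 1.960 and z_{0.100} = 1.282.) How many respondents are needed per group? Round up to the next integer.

n = 116 per group

n = (z_{α/2} + z_β)² · (σ₁² + σ₂²) / δ²
  = (1.960 + 1.282)² · (2·1² = 2) / 0.5²
  = 10.5106 · 2 / 0.25
  = 84.08
Design effect: 1.37 × 84.08 = 115.20.
Round up → n = 116 per group.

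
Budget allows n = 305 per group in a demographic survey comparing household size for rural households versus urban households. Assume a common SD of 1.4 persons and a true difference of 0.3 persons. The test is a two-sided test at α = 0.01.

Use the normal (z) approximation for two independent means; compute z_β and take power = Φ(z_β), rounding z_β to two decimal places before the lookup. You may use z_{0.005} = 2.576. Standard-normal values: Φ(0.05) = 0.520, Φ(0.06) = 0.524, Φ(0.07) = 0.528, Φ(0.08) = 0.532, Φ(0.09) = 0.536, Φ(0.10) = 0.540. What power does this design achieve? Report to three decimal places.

Power ≈ 0.528

z_β = δ·√(n/(σ₁²+σ₂²)) − z_{α/2}
    = 0.3 · √(305/3.92) − 2.576
    = 0.3 · 8.82078 − 2.576
    = 2.6462 − 2.576 = 0.0702 → 0.07
Power = Φ(0.07) = 0.528.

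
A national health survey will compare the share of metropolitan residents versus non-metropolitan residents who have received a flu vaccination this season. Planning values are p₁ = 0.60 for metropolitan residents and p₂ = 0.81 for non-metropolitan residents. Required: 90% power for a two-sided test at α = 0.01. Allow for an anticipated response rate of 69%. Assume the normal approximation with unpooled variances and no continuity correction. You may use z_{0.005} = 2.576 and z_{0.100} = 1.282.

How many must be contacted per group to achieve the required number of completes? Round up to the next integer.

n = (z_{α/2} + z_β)² · [p₁(1−p₁) + p₂(1−p₂)] / (p₁ − p₂)²
  = (2.576 + 1.282)² · (0.60·0.40 + 0.81·0.19) / (-0.21)²
  = (3.858)² · (0.2400 + 0.1539) / 0.0441
  = 14.8842 · 0.3939 / 0.0441
  = 132.94
Adjust for 69% response: 132.94 / 0.69 = 192.67.
Round up → n = 193 per group.

n = 193 per group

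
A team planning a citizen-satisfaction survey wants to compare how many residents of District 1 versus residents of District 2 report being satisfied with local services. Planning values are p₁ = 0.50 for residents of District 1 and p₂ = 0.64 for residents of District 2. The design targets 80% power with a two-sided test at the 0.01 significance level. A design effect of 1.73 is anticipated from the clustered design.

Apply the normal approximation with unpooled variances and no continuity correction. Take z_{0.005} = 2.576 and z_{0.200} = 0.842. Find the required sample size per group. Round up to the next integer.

n = (z_{α/2} + z_β)² · [p₁(1−p₁) + p₂(1−p₂)] / (p₁ − p₂)²
  = (2.576 + 0.842)² · (0.50·0.50 + 0.64·0.36) / (-0.14)²
  = (3.418)² · (0.2500 + 0.2304) / 0.0196
  = 11.6827 · 0.4804 / 0.0196
  = 286.35
Design effect: 1.73 × 286.35 = 495.38.
Round up → n = 496 per group.

n = 496 per group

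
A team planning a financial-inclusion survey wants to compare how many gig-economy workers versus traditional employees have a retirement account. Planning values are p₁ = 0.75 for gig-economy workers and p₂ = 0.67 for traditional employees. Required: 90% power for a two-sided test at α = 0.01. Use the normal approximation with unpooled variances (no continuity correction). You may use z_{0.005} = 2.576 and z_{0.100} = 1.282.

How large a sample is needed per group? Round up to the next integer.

n = (z_{α/2} + z_β)² · [p₁(1−p₁) + p₂(1−p₂)] / (p₁ − p₂)²
  = (2.576 + 1.282)² · (0.75·0.25 + 0.67·0.33) / (0.08)²
  = (3.858)² · (0.1875 + 0.2211) / 0.0064
  = 14.8842 · 0.4086 / 0.0064
  = 950.26
Round up → n = 951 per group.

n = 951 per group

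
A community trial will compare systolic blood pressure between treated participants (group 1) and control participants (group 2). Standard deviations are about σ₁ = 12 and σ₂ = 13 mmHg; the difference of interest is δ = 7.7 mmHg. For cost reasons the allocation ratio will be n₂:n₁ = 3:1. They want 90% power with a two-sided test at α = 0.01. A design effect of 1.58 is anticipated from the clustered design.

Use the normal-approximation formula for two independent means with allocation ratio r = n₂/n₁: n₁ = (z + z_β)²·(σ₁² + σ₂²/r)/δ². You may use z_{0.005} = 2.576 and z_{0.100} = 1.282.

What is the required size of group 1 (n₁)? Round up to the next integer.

n₁ = (z_{α/2} + z_β)² · (σ₁² + σ₂²/r) / δ²
   = (2.576 + 1.282)² · (12² + 13²/3) / 7.7²
   = 14.8842 · (144 + 56.3333) / 59.29
   = 14.8842 · 200.3333 / 59.29
   = 50.29
Design effect: 1.58 × 50.29 = 79.46.
Round up → n₁ = 80; n₂ = r·n₁ = 3 × 80 = 240.

n₁ = 80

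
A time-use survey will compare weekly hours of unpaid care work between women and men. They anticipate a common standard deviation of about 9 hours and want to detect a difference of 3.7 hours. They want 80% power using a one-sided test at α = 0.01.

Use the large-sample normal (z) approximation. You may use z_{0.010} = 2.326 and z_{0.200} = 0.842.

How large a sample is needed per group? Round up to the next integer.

n = (z_α + z_β)² · (σ₁² + σ₂²) / δ²
  = (2.326 + 0.842)² · (2·9² = 162) / 3.7²
  = 10.0362 · 162 / 13.69
  = 118.76
Round up → n = 119 per group.

n = 119 per group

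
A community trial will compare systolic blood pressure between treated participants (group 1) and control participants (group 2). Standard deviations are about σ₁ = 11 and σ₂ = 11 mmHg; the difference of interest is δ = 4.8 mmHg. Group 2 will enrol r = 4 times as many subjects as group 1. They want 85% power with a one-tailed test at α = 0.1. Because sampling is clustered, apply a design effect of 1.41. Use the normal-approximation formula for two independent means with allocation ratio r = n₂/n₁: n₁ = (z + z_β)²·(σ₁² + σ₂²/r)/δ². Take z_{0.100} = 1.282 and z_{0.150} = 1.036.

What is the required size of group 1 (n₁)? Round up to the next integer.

n₁ = 50

n₁ = (z_α + z_β)² · (σ₁² + σ₂²/r) / δ²
   = (1.282 + 1.036)² · (11² + 11²/4) / 4.8²
   = 5.3731 · (121 + 30.25) / 23.04
   = 5.3731 · 151.25 / 23.04
   = 35.27
Design effect: 1.41 × 35.27 = 49.73.
Round up → n₁ = 50; n₂ = r·n₁ = 4 × 50 = 200.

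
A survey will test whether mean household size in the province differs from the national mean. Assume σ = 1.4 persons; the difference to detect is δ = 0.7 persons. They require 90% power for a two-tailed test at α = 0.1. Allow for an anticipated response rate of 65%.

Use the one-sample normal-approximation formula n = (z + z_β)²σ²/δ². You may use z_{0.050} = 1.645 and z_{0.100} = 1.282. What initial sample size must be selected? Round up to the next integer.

n = 53

n = (z_{α/2} + z_β)² · σ² / δ²
  = (1.645 + 1.282)² · 1.4² / 0.7²
  = 8.5673 · 1.96 / 0.49
  = 34.27
Adjust for 65% response: 34.27 / 0.65 = 52.72.
Round up → n = 53.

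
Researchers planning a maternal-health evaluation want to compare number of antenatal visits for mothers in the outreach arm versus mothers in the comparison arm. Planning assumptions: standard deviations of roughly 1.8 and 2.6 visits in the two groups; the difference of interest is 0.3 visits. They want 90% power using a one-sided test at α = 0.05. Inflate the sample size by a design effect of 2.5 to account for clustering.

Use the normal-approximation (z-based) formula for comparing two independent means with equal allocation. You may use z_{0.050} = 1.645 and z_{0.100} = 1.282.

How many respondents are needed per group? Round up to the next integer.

n = 2380 per group

n = (z_α + z_β)² · (σ₁² + σ₂²) / δ²
  = (1.645 + 1.282)² · (1.8² + 2.6² = 10) / 0.3²
  = 8.5673 · 10 / 0.09
  = 951.93
Design effect: 2.5 × 951.93 = 2379.81.
Round up → n = 2380 per group.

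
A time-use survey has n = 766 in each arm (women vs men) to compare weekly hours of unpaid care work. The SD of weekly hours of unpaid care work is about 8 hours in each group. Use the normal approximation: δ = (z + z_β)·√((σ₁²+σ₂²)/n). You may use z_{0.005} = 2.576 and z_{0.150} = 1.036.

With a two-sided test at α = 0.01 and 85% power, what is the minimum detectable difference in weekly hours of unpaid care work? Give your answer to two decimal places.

Minimum detectable difference ≈ 1.48 hours

δ = (z_{α/2} + z_β) · √((σ₁²+σ₂²)/n)
  = (2.576 + 1.036) · √(128/766)
  = 3.612 · √0.1671
  = 3.612 · 0.4088
  = 1.4765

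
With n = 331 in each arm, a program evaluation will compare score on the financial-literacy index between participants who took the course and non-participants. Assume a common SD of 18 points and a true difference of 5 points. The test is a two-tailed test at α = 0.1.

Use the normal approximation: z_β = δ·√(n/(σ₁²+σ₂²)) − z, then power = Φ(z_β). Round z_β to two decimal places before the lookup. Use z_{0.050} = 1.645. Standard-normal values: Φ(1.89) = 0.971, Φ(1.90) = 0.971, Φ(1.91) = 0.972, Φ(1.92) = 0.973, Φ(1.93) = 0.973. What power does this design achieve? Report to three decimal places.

Power ≈ 0.973

z_β = δ·√(n/(σ₁²+σ₂²)) − z_{α/2}
    = 5 · √(331/648) − 1.645
    = 5 · 0.71470 − 1.645
    = 3.5735 − 1.645 = 1.9285 → 1.93
Power = Φ(1.93) = 0.973.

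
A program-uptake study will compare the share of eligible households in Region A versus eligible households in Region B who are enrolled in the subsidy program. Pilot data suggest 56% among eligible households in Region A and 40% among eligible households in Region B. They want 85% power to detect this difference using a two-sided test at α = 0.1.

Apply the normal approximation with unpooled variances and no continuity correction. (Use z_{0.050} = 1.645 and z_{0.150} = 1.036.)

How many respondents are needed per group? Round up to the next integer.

n = (z_{α/2} + z_β)² · [p₁(1−p₁) + p₂(1−p₂)] / (p₁ − p₂)²
  = (1.645 + 1.036)² · (0.56·0.44 + 0.40·0.60) / (0.16)²
  = (2.681)² · (0.2464 + 0.2400) / 0.0256
  = 7.1878 · 0.4864 / 0.0256
  = 136.57
Round up → n = 137 per group.

n = 137 per group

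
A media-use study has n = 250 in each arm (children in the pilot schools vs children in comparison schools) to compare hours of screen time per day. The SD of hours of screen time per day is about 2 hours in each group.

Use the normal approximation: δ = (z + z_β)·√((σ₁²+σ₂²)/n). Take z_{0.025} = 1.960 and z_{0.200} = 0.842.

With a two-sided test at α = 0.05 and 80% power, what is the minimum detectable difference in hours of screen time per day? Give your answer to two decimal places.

δ = (z_{α/2} + z_β) · √((σ₁²+σ₂²)/n)
  = (1.960 + 0.842) · √(8/250)
  = 2.802 · √0.032
  = 2.802 · 0.1789
  = 0.5012

Minimum detectable difference ≈ 0.50 hours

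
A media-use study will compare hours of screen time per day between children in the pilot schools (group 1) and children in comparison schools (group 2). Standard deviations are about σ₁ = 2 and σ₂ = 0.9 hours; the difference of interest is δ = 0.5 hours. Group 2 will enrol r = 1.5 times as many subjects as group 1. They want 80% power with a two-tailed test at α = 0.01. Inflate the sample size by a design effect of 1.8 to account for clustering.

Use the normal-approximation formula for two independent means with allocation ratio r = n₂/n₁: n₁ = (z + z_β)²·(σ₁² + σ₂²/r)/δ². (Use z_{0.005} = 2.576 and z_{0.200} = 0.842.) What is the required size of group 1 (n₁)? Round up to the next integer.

n₁ = (z_{α/2} + z_β)² · (σ₁² + σ₂²/r) / δ²
   = (2.576 + 0.842)² · (2² + 0.9²/1.5) / 0.5²
   = 11.6827 · (4 + 0.54) / 0.25
   = 11.6827 · 4.54 / 0.25
   = 212.16
Design effect: 1.8 × 212.16 = 381.88.
Round up → n₁ = 382; n₂ = r·n₁ = 1.5 × 382 = 573.

n₁ = 382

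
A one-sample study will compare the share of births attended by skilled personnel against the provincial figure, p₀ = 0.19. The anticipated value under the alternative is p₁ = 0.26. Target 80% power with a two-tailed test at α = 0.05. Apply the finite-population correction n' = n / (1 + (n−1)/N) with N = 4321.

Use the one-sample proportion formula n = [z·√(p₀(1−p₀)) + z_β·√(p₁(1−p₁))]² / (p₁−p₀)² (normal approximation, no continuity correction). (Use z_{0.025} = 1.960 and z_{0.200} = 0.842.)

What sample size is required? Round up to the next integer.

n = 250

n = [z_{α/2}·√(p₀q₀) + z_β·√(p₁q₁)]² / (p₁ − p₀)²
  = [1.960·√(0.19·0.81) + 0.842·√(0.26·0.74)]² / (0.07)²
  = [1.960·0.3923 + 0.842·0.4386]² / 0.0049
  = [1.1382]² / 0.0049
  = 264.41
Finite-population correction (N = 4321): 264.41 / (1 + (264.41 − 1)/4321) = 249.21.
Round up → n = 250.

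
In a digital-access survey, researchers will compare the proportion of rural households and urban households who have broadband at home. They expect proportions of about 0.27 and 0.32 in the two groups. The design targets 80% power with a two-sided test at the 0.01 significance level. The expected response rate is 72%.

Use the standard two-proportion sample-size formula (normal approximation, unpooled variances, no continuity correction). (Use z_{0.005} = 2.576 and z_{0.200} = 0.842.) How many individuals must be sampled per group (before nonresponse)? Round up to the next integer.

n = 2692 per group

n = (z_{α/2} + z_β)² · [p₁(1−p₁) + p₂(1−p₂)] / (p₁ − p₂)²
  = (2.576 + 0.842)² · (0.27·0.73 + 0.32·0.68) / (-0.05)²
  = (3.418)² · (0.1971 + 0.2176) / 0.0025
  = 11.6827 · 0.4147 / 0.0025
  = 1937.93
Adjust for 72% response: 1937.93 / 0.72 = 2691.57.
Round up → n = 2692 per group.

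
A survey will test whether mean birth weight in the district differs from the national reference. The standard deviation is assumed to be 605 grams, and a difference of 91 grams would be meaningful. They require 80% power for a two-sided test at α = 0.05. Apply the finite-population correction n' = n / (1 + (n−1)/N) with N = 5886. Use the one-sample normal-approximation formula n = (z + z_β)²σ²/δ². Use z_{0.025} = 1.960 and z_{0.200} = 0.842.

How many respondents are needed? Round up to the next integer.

n = (z_{α/2} + z_β)² · σ² / δ²
  = (1.960 + 0.842)² · 605² / 91²
  = 7.8512 · 366025 / 8281
  = 347.03
Finite-population correction (N = 5886): 347.03 / (1 + (347.03 − 1)/5886) = 327.76.
Round up → n = 328.

n = 328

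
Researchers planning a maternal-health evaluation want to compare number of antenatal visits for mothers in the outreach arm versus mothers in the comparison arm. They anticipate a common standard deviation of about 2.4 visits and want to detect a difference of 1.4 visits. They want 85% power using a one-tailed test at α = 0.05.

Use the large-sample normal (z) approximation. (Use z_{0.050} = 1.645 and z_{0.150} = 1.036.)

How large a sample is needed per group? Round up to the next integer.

n = 43 per group

n = (z_α + z_β)² · (σ₁² + σ₂²) / δ²
  = (1.645 + 1.036)² · (2·2.4² = 11.52) / 1.4²
  = 7.1878 · 11.52 / 1.96
  = 42.25
Round up → n = 43 per group.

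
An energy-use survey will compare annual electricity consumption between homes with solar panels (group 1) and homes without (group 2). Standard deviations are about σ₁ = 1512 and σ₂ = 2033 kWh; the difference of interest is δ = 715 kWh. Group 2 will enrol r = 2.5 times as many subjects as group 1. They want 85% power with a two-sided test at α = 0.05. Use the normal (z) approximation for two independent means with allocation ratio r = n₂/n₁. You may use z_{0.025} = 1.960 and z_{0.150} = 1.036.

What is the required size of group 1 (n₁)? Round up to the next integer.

n₁ = 70

n₁ = (z_{α/2} + z_β)² · (σ₁² + σ₂²/r) / δ²
   = (1.960 + 1.036)² · (1512² + 2033²/2.5) / 715²
   = 8.9760 · (2286144 + 1653235.6) / 511225
   = 8.9760 · 3939379.6 / 511225
   = 69.17
Round up → n₁ = 70; n₂ = r·n₁ = 2.5 × 70 = 175.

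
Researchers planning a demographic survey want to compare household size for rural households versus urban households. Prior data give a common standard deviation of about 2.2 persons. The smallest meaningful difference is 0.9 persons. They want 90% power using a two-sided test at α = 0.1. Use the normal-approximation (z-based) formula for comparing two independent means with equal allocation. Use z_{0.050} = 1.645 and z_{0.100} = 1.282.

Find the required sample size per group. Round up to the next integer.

n = 103 per group

n = (z_{α/2} + z_β)² · (σ₁² + σ₂²) / δ²
  = (1.645 + 1.282)² · (2·2.2² = 9.68) / 0.9²
  = 8.5673 · 9.68 / 0.81
  = 102.38
Round up → n = 103 per group.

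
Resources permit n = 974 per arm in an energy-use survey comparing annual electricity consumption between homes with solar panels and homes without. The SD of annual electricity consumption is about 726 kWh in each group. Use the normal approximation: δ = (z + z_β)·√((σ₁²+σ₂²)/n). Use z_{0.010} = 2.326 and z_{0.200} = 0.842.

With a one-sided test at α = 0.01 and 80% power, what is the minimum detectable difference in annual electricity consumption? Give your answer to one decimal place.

Minimum detectable difference ≈ 104.2 kWh

δ = (z_α + z_β) · √((σ₁²+σ₂²)/n)
  = (2.326 + 0.842) · √(1054152/974)
  = 3.168 · √1082.3
  = 3.168 · 32.8982
  = 104.2215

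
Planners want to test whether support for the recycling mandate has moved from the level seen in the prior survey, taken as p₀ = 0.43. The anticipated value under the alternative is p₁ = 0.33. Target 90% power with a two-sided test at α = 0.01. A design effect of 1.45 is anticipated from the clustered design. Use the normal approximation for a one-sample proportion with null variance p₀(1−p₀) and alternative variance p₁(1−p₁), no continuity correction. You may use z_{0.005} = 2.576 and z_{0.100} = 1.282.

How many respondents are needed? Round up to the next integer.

n = [z_{α/2}·√(p₀q₀) + z_β·√(p₁q₁)]² / (p₁ − p₀)²
  = [2.576·√(0.43·0.57) + 1.282·√(0.33·0.67)]² / (-0.10)²
  = [2.576·0.4951 + 1.282·0.4702]² / 0.0100
  = [1.8781]² / 0.0100
  = 352.74
Design effect: 1.45 × 352.74 = 511.47.
Round up → n = 512.

n = 512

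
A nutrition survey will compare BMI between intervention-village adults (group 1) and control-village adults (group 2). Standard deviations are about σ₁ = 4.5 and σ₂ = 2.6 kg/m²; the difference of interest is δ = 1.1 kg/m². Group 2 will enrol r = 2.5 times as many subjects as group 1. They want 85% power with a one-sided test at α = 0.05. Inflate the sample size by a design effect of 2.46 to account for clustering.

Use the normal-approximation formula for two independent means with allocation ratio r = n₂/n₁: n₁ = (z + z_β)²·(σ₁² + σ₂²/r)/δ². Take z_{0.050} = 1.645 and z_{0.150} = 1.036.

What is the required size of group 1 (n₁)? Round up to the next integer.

n₁ = 336

n₁ = (z_α + z_β)² · (σ₁² + σ₂²/r) / δ²
   = (1.645 + 1.036)² · (4.5² + 2.6²/2.5) / 1.1²
   = 7.1878 · (20.25 + 2.704) / 1.21
   = 7.1878 · 22.954 / 1.21
   = 136.35
Design effect: 2.46 × 136.35 = 335.43.
Round up → n₁ = 336; n₂ = r·n₁ = 2.5 × 336 = 840.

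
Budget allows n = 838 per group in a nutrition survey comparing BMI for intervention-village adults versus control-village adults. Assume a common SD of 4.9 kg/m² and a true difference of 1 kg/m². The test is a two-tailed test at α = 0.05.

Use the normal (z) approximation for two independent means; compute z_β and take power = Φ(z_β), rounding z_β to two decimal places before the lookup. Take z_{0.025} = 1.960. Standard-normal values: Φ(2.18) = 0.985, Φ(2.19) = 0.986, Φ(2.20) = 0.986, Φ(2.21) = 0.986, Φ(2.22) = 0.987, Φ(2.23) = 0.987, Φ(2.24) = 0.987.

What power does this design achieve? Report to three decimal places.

z_β = δ·√(n/(σ₁²+σ₂²)) − z_{α/2}
    = 1 · √(838/48.02) − 1.960
    = 1 · 4.17745 − 1.960
    = 4.1774 − 1.960 = 2.2174 → 2.22
Power = Φ(2.22) = 0.987.

Power ≈ 0.987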